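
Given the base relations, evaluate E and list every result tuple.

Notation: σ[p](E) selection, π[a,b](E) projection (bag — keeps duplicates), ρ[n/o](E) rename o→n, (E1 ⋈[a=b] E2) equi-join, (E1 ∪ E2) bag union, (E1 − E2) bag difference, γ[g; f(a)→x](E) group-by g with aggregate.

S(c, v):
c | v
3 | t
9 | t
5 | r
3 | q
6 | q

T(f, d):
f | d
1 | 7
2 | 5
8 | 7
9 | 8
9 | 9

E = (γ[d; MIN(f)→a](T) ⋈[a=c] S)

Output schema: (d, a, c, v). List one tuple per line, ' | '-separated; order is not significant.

Stepwise |·|:
  T → 5
  γ[d; MIN(f)→a](T) → 4
  S → 5
  (γ[d; MIN(f)→a](T) ⋈[a=c] S) → 2

== RESULT ==
d | a | c | v
8 | 9 | 9 | t
9 | 9 | 9 | t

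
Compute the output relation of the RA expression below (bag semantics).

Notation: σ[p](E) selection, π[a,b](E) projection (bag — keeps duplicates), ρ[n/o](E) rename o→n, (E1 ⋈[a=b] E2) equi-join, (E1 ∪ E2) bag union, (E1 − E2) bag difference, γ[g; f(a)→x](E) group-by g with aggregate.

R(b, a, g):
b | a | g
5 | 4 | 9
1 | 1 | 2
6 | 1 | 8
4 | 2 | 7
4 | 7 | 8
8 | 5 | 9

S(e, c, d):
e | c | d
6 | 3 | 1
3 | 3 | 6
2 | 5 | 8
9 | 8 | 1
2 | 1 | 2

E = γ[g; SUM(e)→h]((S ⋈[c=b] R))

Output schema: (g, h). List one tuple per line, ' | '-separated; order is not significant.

Per-node cardinality:
  S → 5
  R → 6
  (S ⋈[c=b] R) → 3
  γ[g; SUM(e)→h]((S ⋈[c=b] R)) → 2

== RESULT ==
g | h
2 | 2
9 | 11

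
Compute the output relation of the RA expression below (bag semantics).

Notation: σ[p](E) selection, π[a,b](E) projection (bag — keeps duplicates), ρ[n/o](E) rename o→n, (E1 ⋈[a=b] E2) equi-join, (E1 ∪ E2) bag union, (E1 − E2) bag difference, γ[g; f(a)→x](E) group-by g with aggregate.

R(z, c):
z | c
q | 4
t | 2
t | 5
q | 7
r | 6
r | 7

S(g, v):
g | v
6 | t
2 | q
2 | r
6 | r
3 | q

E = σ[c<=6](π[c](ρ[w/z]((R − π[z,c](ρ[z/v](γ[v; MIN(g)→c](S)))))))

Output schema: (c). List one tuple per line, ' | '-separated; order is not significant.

Row counts bottom-up:
  R → 6
  S → 5
  γ[v; MIN(g)→c](S) → 3
  ρ[z/v](γ[v; MIN(g)→c](S)) → 3
  π[z,c](ρ[z/v](γ[v; MIN(g)→c](S))) → 3
  (R − π[z,c](ρ[z/v](γ[v; MIN(g)→c](S)))) → 6
  ρ[w/z]((R − π[z,c](ρ[z/v](γ[v; MIN(g)→c](S))))) → 6
  π[c](ρ[w/z]((R − π[z,c](ρ[z/v](γ[v; MIN(g)→c](S)))))) → 6
  σ[c<=6](π[c](ρ[w/z]((R − π[z,c](ρ[z/v](γ[v; MIN(g)→c](S))))))) → 4

== RESULT ==
c
2
4
5
6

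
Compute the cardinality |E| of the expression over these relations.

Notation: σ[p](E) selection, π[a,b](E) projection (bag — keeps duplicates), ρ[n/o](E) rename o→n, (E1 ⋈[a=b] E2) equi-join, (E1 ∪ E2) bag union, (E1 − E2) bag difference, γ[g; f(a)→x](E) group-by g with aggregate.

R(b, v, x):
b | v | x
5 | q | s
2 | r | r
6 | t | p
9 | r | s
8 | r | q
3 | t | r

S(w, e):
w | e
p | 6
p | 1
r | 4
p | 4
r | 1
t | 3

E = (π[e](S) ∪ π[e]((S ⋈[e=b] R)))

Stepwise |·|:
  S → 6
  π[e](S) → 6
  S → 6
  R → 6
  (S ⋈[e=b] R) → 2
  π[e]((S ⋈[e=b] R)) → 2
  (π[e](S) ∪ π[e]((S ⋈[e=b] R))) → 8

|E| = 8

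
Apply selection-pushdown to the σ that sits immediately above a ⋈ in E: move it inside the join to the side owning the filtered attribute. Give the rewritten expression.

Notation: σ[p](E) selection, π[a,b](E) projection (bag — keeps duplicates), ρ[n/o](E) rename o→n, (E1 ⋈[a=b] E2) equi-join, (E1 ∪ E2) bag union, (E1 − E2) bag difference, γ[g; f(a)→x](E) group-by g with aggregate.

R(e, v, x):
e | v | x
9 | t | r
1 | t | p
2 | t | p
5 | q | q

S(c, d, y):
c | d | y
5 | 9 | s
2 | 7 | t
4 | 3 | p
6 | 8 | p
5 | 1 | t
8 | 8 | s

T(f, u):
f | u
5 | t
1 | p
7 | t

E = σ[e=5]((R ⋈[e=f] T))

σ filters on e, owned by the left side.
E' = (σ[e=5](R) ⋈[e=f] T)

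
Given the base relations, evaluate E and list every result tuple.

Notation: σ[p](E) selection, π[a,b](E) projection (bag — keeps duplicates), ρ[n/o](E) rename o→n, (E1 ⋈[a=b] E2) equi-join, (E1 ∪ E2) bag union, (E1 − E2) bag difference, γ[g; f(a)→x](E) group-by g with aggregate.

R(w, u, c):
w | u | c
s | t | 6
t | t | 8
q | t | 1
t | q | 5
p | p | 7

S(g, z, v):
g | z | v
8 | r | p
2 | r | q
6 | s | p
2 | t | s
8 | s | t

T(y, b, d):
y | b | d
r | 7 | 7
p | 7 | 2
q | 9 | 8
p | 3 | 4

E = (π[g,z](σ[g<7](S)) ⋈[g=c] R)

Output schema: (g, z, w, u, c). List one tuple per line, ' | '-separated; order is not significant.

Per-node cardinality:
  S → 5
  σ[g<7](S) → 3
  π[g,z](σ[g<7](S)) → 3
  R → 5
  (π[g,z](σ[g<7](S)) ⋈[g=c] R) → 1

== RESULT ==
g | z | w | u | c
6 | s | s | t | 6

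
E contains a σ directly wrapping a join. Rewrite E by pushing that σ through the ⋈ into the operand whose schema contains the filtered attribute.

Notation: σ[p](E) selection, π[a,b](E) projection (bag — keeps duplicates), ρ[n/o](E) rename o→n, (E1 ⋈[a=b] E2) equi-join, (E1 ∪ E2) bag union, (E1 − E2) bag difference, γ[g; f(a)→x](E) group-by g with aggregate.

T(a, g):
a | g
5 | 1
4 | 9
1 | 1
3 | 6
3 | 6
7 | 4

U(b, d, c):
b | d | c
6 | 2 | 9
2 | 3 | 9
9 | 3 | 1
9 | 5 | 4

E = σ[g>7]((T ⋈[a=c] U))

σ filters on g, owned by the left side.
E' = (σ[g>7](T) ⋈[a=c] U)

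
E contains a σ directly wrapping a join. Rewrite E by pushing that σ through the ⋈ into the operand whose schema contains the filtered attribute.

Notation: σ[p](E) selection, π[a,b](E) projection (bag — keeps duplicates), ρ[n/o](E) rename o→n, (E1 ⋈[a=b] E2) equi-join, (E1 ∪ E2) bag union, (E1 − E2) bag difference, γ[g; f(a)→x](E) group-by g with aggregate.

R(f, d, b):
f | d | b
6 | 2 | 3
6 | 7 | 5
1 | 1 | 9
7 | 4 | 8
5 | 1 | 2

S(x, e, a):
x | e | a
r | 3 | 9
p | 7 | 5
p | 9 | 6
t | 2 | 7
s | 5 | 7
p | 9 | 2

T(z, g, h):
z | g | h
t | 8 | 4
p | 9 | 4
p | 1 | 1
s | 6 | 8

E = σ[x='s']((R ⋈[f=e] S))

σ filters on x, owned by the right side.
E' = (R ⋈[f=e] σ[x='s'](S))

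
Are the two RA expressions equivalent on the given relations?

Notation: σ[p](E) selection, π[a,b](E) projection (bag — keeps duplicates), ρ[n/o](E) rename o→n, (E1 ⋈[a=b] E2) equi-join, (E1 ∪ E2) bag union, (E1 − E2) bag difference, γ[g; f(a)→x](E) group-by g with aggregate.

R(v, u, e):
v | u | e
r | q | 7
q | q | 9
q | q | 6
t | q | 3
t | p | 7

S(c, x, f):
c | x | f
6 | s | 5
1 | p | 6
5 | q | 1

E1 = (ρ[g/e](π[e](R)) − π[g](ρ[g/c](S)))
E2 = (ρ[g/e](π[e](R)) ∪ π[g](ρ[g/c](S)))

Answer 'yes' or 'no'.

E1 subexpression sizes:
  R → 5
  π[e](R) → 5
  ρ[g/e](π[e](R)) → 5
  S → 3
  ρ[g/c](S) → 3
  π[g](ρ[g/c](S)) → 3
  (ρ[g/e](π[e](R)) − π[g](ρ[g/c](S))) → 4
E2 subexpression sizes:
  R → 5
  π[e](R) → 5
  ρ[g/e](π[e](R)) → 5
  S → 3
  ρ[g/c](S) → 3
  π[g](ρ[g/c](S)) → 3
  (ρ[g/e](π[e](R)) ∪ π[g](ρ[g/c](S))) → 8

E1 result:
g
3
7
7
9
E2 result:
g
1
3
5
6
6
7
7
9
Witness: (6,) appears 0× in E1 but 2× in E2.

no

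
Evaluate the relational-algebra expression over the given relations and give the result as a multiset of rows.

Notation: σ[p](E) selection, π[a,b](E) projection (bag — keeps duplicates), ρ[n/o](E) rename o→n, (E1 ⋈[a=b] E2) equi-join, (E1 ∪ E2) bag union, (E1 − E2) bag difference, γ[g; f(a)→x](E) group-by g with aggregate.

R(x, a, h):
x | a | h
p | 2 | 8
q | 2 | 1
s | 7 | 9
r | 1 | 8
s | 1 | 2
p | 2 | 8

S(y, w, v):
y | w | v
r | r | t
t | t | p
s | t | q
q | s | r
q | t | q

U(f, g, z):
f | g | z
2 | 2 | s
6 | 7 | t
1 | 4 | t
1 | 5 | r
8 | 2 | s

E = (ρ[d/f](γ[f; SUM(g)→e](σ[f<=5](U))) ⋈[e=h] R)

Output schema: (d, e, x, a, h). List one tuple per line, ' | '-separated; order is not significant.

Stepwise |·|:
  U → 5
  σ[f<=5](U) → 3
  γ[f; SUM(g)→e](σ[f<=5](U)) → 2
  ρ[d/f](γ[f; SUM(g)→e](σ[f<=5](U))) → 2
  R → 6
  (ρ[d/f](γ[f; SUM(g)→e](σ[f<=5](U))) ⋈[e=h] R) → 2

== RESULT ==
d | e | x | a | h
1 | 9 | s | 7 | 9
2 | 2 | s | 1 | 2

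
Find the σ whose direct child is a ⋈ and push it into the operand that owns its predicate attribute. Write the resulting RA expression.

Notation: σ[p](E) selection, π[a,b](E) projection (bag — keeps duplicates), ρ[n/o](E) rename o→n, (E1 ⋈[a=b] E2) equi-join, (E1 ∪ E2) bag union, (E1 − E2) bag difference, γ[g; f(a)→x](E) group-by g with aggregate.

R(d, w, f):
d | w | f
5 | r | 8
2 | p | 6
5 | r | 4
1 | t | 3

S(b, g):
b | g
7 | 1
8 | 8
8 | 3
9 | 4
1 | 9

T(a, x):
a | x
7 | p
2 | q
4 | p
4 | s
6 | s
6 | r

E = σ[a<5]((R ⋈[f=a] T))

σ filters on a, owned by the right side.
E' = (R ⋈[f=a] σ[a<5](T))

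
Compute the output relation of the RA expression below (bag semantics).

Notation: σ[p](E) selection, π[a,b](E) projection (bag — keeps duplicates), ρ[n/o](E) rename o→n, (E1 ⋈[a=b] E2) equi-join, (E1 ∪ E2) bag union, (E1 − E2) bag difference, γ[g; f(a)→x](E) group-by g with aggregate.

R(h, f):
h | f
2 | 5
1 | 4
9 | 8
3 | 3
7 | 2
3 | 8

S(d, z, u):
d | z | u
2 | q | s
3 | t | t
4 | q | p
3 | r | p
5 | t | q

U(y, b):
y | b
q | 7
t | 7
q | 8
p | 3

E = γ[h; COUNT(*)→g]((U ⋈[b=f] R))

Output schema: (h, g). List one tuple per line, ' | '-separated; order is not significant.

Row counts bottom-up:
  U → 4
  R → 6
  (U ⋈[b=f] R) → 3
  γ[h; COUNT(*)→g]((U ⋈[b=f] R)) → 2

== RESULT ==
h | g
3 | 2
9 | 1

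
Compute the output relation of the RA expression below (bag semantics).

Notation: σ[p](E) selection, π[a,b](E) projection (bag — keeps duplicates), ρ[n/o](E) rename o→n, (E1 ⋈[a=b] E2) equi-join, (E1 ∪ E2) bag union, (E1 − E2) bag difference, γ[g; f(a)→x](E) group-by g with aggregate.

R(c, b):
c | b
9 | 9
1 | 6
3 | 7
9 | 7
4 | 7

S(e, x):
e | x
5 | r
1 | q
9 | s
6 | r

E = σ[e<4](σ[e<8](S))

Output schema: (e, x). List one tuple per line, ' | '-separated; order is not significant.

Row counts bottom-up:
  S → 4
  σ[e<8](S) → 3
  σ[e<4](σ[e<8](S)) → 1

== RESULT ==
e | x
1 | q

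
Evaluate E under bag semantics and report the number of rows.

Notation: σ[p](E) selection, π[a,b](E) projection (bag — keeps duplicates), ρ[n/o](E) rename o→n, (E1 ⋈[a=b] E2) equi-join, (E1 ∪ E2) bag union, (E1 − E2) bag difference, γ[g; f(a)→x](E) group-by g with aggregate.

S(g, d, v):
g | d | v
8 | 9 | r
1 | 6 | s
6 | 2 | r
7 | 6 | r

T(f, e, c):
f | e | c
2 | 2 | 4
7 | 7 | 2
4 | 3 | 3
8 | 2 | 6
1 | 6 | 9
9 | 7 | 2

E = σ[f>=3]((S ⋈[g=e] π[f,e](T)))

Per-node cardinality:
  S → 4
  T → 6
  π[f,e](T) → 6
  (S ⋈[g=e] π[f,e](T)) → 3
  σ[f>=3]((S ⋈[g=e] π[f,e](T))) → 2

|E| = 2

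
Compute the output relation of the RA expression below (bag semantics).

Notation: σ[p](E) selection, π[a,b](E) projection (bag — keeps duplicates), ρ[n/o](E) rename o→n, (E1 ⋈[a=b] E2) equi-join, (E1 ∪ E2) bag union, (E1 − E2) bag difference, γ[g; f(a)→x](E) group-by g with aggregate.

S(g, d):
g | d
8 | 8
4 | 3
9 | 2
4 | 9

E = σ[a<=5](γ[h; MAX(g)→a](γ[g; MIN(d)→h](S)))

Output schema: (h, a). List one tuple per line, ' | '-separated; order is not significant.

Subexpression sizes:
  S → 4
  γ[g; MIN(d)→h](S) → 3
  γ[h; MAX(g)→a](γ[g; MIN(d)→h](S)) → 3
  σ[a<=5](γ[h; MAX(g)→a](γ[g; MIN(d)→h](S))) → 1

== RESULT ==
h | a
3 | 4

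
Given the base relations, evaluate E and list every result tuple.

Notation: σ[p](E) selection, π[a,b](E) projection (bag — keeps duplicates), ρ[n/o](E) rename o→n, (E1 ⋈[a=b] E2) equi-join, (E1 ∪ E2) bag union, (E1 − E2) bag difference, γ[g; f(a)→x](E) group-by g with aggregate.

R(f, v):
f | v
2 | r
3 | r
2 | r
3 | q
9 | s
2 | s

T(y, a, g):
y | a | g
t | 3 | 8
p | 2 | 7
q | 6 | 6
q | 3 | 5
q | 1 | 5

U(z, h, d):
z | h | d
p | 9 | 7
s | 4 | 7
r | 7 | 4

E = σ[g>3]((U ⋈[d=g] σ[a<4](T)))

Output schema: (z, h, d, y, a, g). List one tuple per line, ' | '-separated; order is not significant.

Stepwise |·|:
  U → 3
  T → 5
  σ[a<4](T) → 4
  (U ⋈[d=g] σ[a<4](T)) → 2
  σ[g>3]((U ⋈[d=g] σ[a<4](T))) → 2

== RESULT ==
z | h | d | y | a | g
p | 9 | 7 | p | 2 | 7
s | 4 | 7 | p | 2 | 7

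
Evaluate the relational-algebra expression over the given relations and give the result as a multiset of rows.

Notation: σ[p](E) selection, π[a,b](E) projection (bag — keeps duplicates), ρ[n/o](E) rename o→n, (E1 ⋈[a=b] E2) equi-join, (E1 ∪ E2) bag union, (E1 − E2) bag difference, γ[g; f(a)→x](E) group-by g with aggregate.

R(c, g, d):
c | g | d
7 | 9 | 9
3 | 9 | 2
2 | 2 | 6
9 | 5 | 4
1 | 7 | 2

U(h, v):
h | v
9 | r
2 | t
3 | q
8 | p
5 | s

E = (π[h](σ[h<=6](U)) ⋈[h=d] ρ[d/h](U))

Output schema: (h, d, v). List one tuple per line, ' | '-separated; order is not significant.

Per-node cardinality:
  U → 5
  σ[h<=6](U) → 3
  π[h](σ[h<=6](U)) → 3
  U → 5
  ρ[d/h](U) → 5
  (π[h](σ[h<=6](U)) ⋈[h=d] ρ[d/h](U)) → 3

== RESULT ==
h | d | v
2 | 2 | t
3 | 3 | q
5 | 5 | s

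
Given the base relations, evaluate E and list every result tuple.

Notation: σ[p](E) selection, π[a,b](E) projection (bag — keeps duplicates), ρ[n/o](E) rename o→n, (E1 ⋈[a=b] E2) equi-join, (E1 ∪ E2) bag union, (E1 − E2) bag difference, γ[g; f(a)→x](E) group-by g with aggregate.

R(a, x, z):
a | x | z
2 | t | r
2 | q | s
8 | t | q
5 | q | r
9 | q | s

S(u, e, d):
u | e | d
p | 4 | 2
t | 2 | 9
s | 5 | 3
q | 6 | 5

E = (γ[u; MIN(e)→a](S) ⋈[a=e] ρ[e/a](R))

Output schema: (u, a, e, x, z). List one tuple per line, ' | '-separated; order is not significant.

Per-node cardinality:
  S → 4
  γ[u; MIN(e)→a](S) → 4
  R → 5
  ρ[e/a](R) → 5
  (γ[u; MIN(e)→a](S) ⋈[a=e] ρ[e/a](R)) → 3

== RESULT ==
u | a | e | x | z
s | 5 | 5 | q | r
t | 2 | 2 | q | s
t | 2 | 2 | t | r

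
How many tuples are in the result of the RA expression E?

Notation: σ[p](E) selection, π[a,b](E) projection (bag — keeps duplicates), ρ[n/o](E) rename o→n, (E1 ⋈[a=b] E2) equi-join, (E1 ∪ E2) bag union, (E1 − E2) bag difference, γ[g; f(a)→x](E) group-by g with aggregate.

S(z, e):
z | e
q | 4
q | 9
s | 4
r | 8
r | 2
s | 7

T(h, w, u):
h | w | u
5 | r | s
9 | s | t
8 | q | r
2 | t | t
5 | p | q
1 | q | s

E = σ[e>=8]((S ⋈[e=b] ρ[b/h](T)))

Subexpression sizes:
  S → 6
  T → 6
  ρ[b/h](T) → 6
  (S ⋈[e=b] ρ[b/h](T)) → 3
  σ[e>=8]((S ⋈[e=b] ρ[b/h](T))) → 2

|E| = 2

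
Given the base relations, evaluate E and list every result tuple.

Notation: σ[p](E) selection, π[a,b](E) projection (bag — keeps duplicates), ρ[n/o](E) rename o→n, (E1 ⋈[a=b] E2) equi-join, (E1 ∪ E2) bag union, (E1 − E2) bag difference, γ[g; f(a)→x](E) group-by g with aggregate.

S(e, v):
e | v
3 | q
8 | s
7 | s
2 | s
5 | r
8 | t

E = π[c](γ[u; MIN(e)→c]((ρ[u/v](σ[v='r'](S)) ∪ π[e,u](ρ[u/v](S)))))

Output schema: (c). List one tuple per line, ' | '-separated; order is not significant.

Per-node cardinality:
  S → 6
  σ[v='r'](S) → 1
  ρ[u/v](σ[v='r'](S)) → 1
  S → 6
  ρ[u/v](S) → 6
  π[e,u](ρ[u/v](S)) → 6
  (ρ[u/v](σ[v='r'](S)) ∪ π[e,u](ρ[u/v](S))) → 7
  γ[u; MIN(e)→c]((ρ[u/v](σ[v='r'](S)) ∪ π[e,u](ρ[u/v](S)))) → 4
  π[c](γ[u; MIN(e)→c]((ρ[u/v](σ[v='r'](S)) ∪ π[e,u](ρ[u/v](S))))) → 4

== RESULT ==
c
2
3
5
8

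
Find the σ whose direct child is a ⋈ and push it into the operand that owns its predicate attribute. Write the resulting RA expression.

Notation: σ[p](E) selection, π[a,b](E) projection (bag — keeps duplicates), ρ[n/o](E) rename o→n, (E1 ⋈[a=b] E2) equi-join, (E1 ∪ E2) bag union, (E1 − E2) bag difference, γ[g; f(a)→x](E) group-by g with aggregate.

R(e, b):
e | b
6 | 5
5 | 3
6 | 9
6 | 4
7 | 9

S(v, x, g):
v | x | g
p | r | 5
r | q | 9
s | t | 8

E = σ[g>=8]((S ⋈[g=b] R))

σ filters on g, owned by the left side.
E' = (σ[g>=8](S) ⋈[g=b] R)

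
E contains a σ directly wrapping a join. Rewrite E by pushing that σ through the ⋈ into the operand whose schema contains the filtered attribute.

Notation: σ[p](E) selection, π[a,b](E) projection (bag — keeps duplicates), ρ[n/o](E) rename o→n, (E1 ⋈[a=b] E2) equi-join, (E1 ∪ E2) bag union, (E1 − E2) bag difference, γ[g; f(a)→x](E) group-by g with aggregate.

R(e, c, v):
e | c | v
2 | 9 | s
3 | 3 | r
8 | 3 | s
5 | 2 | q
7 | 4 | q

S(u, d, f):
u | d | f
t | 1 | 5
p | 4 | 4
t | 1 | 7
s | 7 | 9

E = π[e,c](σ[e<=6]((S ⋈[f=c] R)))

σ filters on e, owned by the right side.
E' = π[e,c]((S ⋈[f=c] σ[e<=6](R)))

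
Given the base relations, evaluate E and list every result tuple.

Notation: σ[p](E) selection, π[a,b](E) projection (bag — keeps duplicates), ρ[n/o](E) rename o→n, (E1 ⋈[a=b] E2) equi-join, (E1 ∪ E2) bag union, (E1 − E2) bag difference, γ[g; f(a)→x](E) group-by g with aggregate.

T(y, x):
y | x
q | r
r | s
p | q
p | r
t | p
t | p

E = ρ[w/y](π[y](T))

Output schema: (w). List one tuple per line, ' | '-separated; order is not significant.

Row counts bottom-up:
  T → 6
  π[y](T) → 6
  ρ[w/y](π[y](T)) → 6

== RESULT ==
w
p
p
q
r
t
t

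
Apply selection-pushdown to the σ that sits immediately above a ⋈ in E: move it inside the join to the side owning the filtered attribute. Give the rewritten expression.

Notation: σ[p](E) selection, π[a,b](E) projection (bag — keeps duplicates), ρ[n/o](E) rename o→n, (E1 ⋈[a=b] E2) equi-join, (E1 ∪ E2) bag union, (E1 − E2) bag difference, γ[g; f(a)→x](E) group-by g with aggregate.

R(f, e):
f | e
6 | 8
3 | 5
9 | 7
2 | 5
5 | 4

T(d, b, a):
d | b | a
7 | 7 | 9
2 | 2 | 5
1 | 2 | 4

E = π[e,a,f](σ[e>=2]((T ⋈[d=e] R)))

σ filters on e, owned by the right side.
E' = π[e,a,f]((T ⋈[d=e] σ[e>=2](R)))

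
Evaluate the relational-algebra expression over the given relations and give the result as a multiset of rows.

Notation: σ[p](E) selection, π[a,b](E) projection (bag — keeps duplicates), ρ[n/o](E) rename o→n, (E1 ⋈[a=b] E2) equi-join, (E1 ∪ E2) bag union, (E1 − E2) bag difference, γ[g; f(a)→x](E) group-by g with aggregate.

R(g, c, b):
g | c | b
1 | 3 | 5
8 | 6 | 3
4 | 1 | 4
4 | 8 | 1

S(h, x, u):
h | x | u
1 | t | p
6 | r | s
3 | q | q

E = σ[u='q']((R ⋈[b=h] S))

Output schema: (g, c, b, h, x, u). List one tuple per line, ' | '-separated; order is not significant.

Per-node cardinality:
  R → 4
  S → 3
  (R ⋈[b=h] S) → 2
  σ[u='q']((R ⋈[b=h] S)) → 1

== RESULT ==
g | c | b | h | x | u
8 | 6 | 3 | 3 | q | q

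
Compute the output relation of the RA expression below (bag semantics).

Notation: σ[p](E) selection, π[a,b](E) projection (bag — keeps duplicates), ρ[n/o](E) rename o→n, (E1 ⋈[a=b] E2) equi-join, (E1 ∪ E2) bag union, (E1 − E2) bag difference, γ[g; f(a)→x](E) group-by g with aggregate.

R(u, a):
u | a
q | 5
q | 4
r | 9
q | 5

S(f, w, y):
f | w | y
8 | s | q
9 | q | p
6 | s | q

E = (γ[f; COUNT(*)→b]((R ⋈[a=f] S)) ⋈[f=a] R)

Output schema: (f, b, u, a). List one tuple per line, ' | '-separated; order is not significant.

Stepwise |·|:
  R → 4
  S → 3
  (R ⋈[a=f] S) → 1
  γ[f; COUNT(*)→b]((R ⋈[a=f] S)) → 1
  R → 4
  (γ[f; COUNT(*)→b]((R ⋈[a=f] S)) ⋈[f=a] R) → 1

== RESULT ==
f | b | u | a
9 | 1 | r | 9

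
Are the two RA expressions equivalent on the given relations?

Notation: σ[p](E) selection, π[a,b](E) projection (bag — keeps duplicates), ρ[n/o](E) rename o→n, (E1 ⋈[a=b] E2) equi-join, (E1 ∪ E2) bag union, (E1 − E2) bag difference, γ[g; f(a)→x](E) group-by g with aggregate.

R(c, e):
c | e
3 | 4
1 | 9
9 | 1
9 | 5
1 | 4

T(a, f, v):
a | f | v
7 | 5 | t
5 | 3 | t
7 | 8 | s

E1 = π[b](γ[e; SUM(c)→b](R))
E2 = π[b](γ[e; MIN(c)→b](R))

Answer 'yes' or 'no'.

E1 row counts bottom-up:
  R → 5
  γ[e; SUM(c)→b](R) → 4
  π[b](γ[e; SUM(c)→b](R)) → 4
E2 row counts bottom-up:
  R → 5
  γ[e; MIN(c)→b](R) → 4
  π[b](γ[e; MIN(c)→b](R)) → 4

E1 result:
b
1
4
9
9
E2 result:
b
1
1
9
9
Witness: (1,) appears 1× in E1 but 2× in E2.

no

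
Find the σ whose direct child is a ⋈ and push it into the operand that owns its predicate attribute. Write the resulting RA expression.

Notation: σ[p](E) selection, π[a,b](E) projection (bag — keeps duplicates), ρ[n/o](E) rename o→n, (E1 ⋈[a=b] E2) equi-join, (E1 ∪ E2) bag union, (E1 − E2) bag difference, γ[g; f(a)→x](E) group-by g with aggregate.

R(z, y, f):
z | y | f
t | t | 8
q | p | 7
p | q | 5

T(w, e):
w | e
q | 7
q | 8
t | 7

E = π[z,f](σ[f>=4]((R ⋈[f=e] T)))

σ filters on f, owned by the left side.
E' = π[z,f]((σ[f>=4](R) ⋈[f=e] T))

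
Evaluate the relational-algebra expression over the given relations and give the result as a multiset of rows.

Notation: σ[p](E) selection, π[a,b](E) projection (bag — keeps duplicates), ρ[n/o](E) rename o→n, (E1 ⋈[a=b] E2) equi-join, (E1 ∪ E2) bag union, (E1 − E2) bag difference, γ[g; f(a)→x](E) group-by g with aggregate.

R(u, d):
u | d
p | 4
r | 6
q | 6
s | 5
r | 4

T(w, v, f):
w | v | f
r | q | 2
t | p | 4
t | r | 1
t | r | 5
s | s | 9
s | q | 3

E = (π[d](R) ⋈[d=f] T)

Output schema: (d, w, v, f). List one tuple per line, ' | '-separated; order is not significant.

Stepwise |·|:
  R → 5
  π[d](R) → 5
  T → 6
  (π[d](R) ⋈[d=f] T) → 3

== RESULT ==
d | w | v | f
4 | t | p | 4
4 | t | p | 4
5 | t | r | 5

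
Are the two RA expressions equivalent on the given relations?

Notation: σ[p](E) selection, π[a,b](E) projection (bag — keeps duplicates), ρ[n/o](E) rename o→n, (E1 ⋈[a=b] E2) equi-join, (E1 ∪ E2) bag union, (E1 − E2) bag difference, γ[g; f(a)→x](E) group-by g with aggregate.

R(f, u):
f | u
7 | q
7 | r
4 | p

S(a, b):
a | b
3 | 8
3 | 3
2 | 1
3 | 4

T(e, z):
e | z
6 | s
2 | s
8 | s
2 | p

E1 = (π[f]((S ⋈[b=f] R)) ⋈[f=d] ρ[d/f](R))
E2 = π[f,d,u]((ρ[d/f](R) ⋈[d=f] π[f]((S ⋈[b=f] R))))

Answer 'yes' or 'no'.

E1 per-node cardinality:
  S → 4
  R → 3
  (S ⋈[b=f] R) → 1
  π[f]((S ⋈[b=f] R)) → 1
  R → 3
  ρ[d/f](R) → 3
  (π[f]((S ⋈[b=f] R)) ⋈[f=d] ρ[d/f](R)) → 1
E2 per-node cardinality:
  R → 3
  ρ[d/f](R) → 3
  S → 4
  R → 3
  (S ⋈[b=f] R) → 1
  π[f]((S ⋈[b=f] R)) → 1
  (ρ[d/f](R) ⋈[d=f] π[f]((S ⋈[b=f] R))) → 1
  π[f,d,u]((ρ[d/f](R) ⋈[d=f] π[f]((S ⋈[b=f] R)))) → 1

E1 and E2 produce the same multiset:
f | d | u
4 | 4 | p

yes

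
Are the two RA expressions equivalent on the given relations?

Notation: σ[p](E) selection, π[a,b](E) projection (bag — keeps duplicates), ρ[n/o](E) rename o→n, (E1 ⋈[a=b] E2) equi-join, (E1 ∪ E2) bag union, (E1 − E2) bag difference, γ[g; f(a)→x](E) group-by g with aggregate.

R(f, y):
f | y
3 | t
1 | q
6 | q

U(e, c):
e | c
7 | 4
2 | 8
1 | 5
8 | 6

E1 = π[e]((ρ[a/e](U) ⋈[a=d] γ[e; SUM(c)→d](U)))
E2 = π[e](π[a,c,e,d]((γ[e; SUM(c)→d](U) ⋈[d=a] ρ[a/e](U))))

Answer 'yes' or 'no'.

E1 per-node cardinality:
  U → 4
  ρ[a/e](U) → 4
  U → 4
  γ[e; SUM(c)→d](U) → 4
  (ρ[a/e](U) ⋈[a=d] γ[e; SUM(c)→d](U)) → 1
  π[e]((ρ[a/e](U) ⋈[a=d] γ[e; SUM(c)→d](U))) → 1
E2 per-node cardinality:
  U → 4
  γ[e; SUM(c)→d](U) → 4
  U → 4
  ρ[a/e](U) → 4
  (γ[e; SUM(c)→d](U) ⋈[d=a] ρ[a/e](U)) → 1
  π[a,c,e,d]((γ[e; SUM(c)→d](U) ⋈[d=a] ρ[a/e](U))) → 1
  π[e](π[a,c,e,d]((γ[e; SUM(c)→d](U) ⋈[d=a] ρ[a/e](U)))) → 1

E1 and E2 produce the same multiset:
e
2

yes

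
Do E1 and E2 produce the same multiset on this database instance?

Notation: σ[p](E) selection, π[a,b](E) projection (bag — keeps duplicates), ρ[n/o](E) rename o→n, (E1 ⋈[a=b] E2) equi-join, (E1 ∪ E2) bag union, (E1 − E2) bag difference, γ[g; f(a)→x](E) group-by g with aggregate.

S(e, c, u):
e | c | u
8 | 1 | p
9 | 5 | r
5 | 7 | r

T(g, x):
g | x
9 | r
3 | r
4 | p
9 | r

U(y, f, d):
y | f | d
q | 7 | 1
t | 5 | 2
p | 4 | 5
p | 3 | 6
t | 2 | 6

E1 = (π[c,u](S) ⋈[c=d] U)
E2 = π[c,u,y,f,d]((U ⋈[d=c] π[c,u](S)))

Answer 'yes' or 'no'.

E1 per-node cardinality:
  S → 3
  π[c,u](S) → 3
  U → 5
  (π[c,u](S) ⋈[c=d] U) → 2
E2 per-node cardinality:
  U → 5
  S → 3
  π[c,u](S) → 3
  (U ⋈[d=c] π[c,u](S)) → 2
  π[c,u,y,f,d]((U ⋈[d=c] π[c,u](S))) → 2

E1 and E2 produce the same multiset:
c | u | y | f | d
1 | p | q | 7 | 1
5 | r | p | 4 | 5

yes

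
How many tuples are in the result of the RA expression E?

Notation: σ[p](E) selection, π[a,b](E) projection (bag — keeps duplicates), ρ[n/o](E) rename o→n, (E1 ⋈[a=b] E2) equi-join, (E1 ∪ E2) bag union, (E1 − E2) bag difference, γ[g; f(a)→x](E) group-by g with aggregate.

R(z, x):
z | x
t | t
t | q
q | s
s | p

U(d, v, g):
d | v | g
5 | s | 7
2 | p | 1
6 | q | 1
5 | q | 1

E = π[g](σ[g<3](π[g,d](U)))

Subexpression sizes:
  U → 4
  π[g,d](U) → 4
  σ[g<3](π[g,d](U)) → 3
  π[g](σ[g<3](π[g,d](U))) → 3

|E| = 3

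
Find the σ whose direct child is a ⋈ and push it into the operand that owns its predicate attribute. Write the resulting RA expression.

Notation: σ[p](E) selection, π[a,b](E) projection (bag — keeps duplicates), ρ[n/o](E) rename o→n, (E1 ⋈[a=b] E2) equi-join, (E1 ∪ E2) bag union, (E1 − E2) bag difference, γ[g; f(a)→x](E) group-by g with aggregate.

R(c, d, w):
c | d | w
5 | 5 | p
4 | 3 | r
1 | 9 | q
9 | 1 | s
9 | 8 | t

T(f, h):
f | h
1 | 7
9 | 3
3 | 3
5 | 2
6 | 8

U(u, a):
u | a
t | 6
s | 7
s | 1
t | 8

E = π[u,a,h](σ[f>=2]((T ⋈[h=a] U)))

σ filters on f, owned by the left side.
E' = π[u,a,h]((σ[f>=2](T) ⋈[h=a] U))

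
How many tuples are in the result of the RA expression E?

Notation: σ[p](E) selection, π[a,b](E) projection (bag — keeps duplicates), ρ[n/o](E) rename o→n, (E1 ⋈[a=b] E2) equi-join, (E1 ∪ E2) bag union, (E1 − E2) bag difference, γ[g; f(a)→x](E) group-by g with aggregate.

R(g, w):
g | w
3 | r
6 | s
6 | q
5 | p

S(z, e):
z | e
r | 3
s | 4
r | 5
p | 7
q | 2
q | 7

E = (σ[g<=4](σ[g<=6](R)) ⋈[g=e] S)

Subexpression sizes:
  R → 4
  σ[g<=6](R) → 4
  σ[g<=4](σ[g<=6](R)) → 1
  S → 6
  (σ[g<=4](σ[g<=6](R)) ⋈[g=e] S) → 1

|E| = 1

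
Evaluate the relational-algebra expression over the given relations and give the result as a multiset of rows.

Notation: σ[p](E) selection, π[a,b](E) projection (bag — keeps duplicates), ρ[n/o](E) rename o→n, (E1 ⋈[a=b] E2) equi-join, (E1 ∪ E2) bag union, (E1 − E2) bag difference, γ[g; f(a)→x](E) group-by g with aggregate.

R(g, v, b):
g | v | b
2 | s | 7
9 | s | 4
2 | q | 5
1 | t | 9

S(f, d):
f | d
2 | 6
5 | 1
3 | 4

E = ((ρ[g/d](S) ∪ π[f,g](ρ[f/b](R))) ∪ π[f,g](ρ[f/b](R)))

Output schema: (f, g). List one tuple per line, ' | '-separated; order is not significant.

Stepwise |·|:
  S → 3
  ρ[g/d](S) → 3
  R → 4
  ρ[f/b](R) → 4
  π[f,g](ρ[f/b](R)) → 4
  (ρ[g/d](S) ∪ π[f,g](ρ[f/b](R))) → 7
  R → 4
  ρ[f/b](R) → 4
  π[f,g](ρ[f/b](R)) → 4
  ((ρ[g/d](S) ∪ π[f,g](ρ[f/b](R))) ∪ π[f,g](ρ[f/b](R))) → 11

== RESULT ==
f | g
2 | 6
3 | 4
4 | 9
4 | 9
5 | 1
5 | 2
5 | 2
7 | 2
7 | 2
9 | 1
9 | 1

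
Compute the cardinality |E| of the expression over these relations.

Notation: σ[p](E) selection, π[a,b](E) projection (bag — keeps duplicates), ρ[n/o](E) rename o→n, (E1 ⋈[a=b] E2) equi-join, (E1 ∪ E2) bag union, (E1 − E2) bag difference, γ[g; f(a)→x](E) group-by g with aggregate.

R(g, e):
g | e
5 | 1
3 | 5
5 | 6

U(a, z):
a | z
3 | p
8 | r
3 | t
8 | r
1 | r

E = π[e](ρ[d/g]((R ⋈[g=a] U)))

Row counts bottom-up:
  R → 3
  U → 5
  (R ⋈[g=a] U) → 2
  ρ[d/g]((R ⋈[g=a] U)) → 2
  π[e](ρ[d/g]((R ⋈[g=a] U))) → 2

|E| = 2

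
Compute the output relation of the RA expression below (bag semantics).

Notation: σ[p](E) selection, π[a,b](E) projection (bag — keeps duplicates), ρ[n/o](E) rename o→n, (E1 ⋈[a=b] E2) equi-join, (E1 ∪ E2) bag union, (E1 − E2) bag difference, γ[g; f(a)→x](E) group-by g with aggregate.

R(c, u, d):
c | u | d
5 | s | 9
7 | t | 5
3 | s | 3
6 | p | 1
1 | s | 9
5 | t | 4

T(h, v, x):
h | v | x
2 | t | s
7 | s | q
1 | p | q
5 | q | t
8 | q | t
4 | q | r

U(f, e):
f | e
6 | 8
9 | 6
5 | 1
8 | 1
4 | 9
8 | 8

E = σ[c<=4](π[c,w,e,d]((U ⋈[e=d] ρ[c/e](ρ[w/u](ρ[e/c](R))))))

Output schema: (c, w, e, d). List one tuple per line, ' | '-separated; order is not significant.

Subexpression sizes:
  U → 6
  R → 6
  ρ[e/c](R) → 6
  ρ[w/u](ρ[e/c](R)) → 6
  ρ[c/e](ρ[w/u](ρ[e/c](R))) → 6
  (U ⋈[e=d] ρ[c/e](ρ[w/u](ρ[e/c](R)))) → 4
  π[c,w,e,d]((U ⋈[e=d] ρ[c/e](ρ[w/u](ρ[e/c](R))))) → 4
  σ[c<=4](π[c,w,e,d]((U ⋈[e=d] ρ[c/e](ρ[w/u](ρ[e/c](R)))))) → 1

== RESULT ==
c | w | e | d
1 | s | 9 | 9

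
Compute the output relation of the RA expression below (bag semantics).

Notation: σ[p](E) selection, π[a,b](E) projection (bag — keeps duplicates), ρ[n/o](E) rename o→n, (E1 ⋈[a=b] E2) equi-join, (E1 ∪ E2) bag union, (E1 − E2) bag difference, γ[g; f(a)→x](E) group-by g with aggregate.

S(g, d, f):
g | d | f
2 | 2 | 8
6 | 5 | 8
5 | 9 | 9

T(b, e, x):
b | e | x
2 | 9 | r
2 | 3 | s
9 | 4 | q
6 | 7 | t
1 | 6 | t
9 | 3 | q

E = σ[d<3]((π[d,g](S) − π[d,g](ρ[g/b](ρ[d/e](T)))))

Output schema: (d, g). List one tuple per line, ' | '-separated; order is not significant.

Subexpression sizes:
  S → 3
  π[d,g](S) → 3
  T → 6
  ρ[d/e](T) → 6
  ρ[g/b](ρ[d/e](T)) → 6
  π[d,g](ρ[g/b](ρ[d/e](T))) → 6
  (π[d,g](S) − π[d,g](ρ[g/b](ρ[d/e](T)))) → 3
  σ[d<3]((π[d,g](S) − π[d,g](ρ[g/b](ρ[d/e](T))))) → 1

== RESULT ==
d | g
2 | 2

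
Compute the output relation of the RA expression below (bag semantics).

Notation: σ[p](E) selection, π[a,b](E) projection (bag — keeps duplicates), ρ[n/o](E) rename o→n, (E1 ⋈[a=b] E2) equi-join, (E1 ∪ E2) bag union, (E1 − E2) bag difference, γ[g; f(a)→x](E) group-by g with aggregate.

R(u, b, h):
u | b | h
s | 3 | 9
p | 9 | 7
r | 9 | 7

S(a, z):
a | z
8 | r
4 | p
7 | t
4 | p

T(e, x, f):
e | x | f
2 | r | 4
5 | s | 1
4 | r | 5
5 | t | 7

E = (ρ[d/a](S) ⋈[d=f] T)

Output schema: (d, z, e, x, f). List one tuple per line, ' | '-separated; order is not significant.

Per-node cardinality:
  S → 4
  ρ[d/a](S) → 4
  T → 4
  (ρ[d/a](S) ⋈[d=f] T) → 3

== RESULT ==
d | z | e | x | f
4 | p | 2 | r | 4
4 | p | 2 | r | 4
7 | t | 5 | t | 7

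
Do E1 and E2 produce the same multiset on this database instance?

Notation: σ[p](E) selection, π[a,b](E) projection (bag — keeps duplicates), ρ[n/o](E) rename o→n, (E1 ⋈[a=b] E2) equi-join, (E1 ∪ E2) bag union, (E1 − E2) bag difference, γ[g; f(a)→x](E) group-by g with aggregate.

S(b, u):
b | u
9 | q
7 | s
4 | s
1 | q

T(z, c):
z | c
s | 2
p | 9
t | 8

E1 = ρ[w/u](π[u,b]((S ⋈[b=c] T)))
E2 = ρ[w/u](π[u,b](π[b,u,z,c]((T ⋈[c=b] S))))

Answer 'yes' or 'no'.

E1 row counts bottom-up:
  S → 4
  T → 3
  (S ⋈[b=c] T) → 1
  π[u,b]((S ⋈[b=c] T)) → 1
  ρ[w/u](π[u,b]((S ⋈[b=c] T))) → 1
E2 row counts bottom-up:
  T → 3
  S → 4
  (T ⋈[c=b] S) → 1
  π[b,u,z,c]((T ⋈[c=b] S)) → 1
  π[u,b](π[b,u,z,c]((T ⋈[c=b] S))) → 1
  ρ[w/u](π[u,b](π[b,u,z,c]((T ⋈[c=b] S)))) → 1

E1 and E2 produce the same multiset:
w | b
q | 9

yes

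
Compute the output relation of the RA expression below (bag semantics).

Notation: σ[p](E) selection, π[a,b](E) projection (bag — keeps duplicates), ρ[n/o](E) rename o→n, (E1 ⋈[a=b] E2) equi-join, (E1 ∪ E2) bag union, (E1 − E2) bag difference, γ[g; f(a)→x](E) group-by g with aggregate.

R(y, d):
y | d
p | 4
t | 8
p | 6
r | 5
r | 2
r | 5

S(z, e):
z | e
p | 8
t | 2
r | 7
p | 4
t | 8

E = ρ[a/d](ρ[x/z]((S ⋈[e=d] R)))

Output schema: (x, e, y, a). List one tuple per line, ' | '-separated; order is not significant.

Subexpression sizes:
  S → 5
  R → 6
  (S ⋈[e=d] R) → 4
  ρ[x/z]((S ⋈[e=d] R)) → 4
  ρ[a/d](ρ[x/z]((S ⋈[e=d] R))) → 4

== RESULT ==
x | e | y | a
p | 4 | p | 4
p | 8 | t | 8
t | 2 | r | 2
t | 8 | t | 8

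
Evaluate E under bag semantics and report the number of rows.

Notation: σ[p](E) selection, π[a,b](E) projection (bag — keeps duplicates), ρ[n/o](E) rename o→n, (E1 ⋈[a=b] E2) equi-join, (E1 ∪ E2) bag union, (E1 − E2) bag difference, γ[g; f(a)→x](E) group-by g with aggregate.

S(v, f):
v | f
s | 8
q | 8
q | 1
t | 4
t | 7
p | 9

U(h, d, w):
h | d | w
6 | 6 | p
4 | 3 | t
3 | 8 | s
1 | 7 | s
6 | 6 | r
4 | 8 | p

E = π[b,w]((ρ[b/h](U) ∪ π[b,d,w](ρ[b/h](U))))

Stepwise |·|:
  U → 6
  ρ[b/h](U) → 6
  U → 6
  ρ[b/h](U) → 6
  π[b,d,w](ρ[b/h](U)) → 6
  (ρ[b/h](U) ∪ π[b,d,w](ρ[b/h](U))) → 12
  π[b,w]((ρ[b/h](U) ∪ π[b,d,w](ρ[b/h](U)))) → 12

|E| = 12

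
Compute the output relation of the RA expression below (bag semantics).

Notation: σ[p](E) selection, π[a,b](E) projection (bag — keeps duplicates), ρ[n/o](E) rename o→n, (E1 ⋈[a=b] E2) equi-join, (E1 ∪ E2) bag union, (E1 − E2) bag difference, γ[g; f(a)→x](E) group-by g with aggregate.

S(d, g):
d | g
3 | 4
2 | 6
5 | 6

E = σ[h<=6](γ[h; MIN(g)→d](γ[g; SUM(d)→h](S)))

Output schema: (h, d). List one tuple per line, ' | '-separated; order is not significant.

Subexpression sizes:
  S → 3
  γ[g; SUM(d)→h](S) → 2
  γ[h; MIN(g)→d](γ[g; SUM(d)→h](S)) → 2
  σ[h<=6](γ[h; MIN(g)→d](γ[g; SUM(d)→h](S))) → 1

== RESULT ==
h | d
3 | 4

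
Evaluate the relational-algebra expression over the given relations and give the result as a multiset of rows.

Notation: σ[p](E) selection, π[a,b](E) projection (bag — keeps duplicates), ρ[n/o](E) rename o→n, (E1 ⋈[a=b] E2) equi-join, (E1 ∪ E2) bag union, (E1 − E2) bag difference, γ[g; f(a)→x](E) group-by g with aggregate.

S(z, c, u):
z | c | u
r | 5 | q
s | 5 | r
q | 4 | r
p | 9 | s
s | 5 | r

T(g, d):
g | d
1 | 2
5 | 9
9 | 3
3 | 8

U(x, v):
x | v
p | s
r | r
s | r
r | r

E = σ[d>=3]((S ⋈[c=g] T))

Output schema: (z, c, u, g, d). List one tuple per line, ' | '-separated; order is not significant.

Stepwise |·|:
  S → 5
  T → 4
  (S ⋈[c=g] T) → 4
  σ[d>=3]((S ⋈[c=g] T)) → 4

== RESULT ==
z | c | u | g | d
p | 9 | s | 9 | 3
r | 5 | q | 5 | 9
s | 5 | r | 5 | 9
s | 5 | r | 5 | 9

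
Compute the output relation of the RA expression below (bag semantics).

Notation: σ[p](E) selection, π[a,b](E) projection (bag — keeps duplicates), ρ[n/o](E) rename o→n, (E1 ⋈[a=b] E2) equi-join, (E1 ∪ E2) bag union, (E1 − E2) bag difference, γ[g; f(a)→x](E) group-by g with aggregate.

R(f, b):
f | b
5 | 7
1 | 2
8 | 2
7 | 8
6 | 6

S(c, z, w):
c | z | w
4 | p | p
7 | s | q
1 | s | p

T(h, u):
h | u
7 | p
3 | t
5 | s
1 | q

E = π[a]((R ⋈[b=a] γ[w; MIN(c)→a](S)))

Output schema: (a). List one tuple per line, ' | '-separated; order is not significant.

Per-node cardinality:
  R → 5
  S → 3
  γ[w; MIN(c)→a](S) → 2
  (R ⋈[b=a] γ[w; MIN(c)→a](S)) → 1
  π[a]((R ⋈[b=a] γ[w; MIN(c)→a](S))) → 1

== RESULT ==
a
7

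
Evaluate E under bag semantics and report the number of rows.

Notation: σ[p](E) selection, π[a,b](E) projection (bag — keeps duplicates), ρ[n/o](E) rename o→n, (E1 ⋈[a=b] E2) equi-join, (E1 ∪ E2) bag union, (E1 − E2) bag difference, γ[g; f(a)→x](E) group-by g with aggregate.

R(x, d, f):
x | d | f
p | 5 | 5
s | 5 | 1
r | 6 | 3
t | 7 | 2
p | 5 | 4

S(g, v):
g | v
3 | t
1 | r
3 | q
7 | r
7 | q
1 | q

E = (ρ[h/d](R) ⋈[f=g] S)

Stepwise |·|:
  R → 5
  ρ[h/d](R) → 5
  S → 6
  (ρ[h/d](R) ⋈[f=g] S) → 4

|E| = 4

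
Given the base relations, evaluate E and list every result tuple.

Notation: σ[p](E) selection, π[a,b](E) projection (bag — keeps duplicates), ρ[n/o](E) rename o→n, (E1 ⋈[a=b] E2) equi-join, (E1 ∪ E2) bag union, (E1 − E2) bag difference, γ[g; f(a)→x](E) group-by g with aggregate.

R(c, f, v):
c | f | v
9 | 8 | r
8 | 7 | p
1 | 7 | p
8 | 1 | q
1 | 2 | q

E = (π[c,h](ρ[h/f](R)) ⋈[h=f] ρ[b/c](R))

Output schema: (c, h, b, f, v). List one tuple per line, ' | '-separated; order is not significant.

Row counts bottom-up:
  R → 5
  ρ[h/f](R) → 5
  π[c,h](ρ[h/f](R)) → 5
  R → 5
  ρ[b/c](R) → 5
  (π[c,h](ρ[h/f](R)) ⋈[h=f] ρ[b/c](R)) → 7

== RESULT ==
c | h | b | f | v
1 | 2 | 1 | 2 | q
1 | 7 | 1 | 7 | p
1 | 7 | 8 | 7 | p
8 | 1 | 8 | 1 | q
8 | 7 | 1 | 7 | p
8 | 7 | 8 | 7 | p
9 | 8 | 9 | 8 | r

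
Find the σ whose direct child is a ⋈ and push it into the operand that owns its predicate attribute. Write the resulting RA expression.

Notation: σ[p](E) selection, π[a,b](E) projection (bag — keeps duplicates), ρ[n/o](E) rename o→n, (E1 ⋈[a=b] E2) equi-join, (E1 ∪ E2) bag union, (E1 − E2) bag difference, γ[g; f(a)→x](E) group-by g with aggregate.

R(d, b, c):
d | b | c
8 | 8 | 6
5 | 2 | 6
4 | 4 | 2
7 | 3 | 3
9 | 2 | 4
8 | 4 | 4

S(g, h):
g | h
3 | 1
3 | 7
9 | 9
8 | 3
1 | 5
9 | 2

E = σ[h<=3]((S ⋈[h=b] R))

σ filters on h, owned by the left side.
E' = (σ[h<=3](S) ⋈[h=b] R)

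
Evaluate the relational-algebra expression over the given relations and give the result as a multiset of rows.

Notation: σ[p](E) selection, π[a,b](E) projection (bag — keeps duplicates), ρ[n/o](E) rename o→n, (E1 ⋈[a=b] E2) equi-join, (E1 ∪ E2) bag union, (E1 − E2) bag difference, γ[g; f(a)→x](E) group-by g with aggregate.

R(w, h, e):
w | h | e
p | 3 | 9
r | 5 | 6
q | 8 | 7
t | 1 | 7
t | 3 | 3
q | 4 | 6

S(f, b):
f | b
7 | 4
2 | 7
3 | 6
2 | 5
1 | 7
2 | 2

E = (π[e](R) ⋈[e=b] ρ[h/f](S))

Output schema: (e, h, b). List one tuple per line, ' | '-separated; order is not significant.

Row counts bottom-up:
  R → 6
  π[e](R) → 6
  S → 6
  ρ[h/f](S) → 6
  (π[e](R) ⋈[e=b] ρ[h/f](S)) → 6

== RESULT ==
e | h | b
6 | 3 | 6
6 | 3 | 6
7 | 1 | 7
7 | 1 | 7
7 | 2 | 7
7 | 2 | 7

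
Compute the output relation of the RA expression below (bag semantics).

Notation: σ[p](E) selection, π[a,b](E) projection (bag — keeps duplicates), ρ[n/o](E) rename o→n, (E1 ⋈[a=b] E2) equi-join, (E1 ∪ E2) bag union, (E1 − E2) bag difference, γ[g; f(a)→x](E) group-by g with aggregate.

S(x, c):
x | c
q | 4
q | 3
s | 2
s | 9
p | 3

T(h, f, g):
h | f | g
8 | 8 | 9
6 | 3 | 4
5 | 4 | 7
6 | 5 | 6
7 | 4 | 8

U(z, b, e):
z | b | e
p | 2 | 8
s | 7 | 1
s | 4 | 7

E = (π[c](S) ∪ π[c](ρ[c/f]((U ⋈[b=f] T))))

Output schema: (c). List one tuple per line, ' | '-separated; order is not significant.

Subexpression sizes:
  S → 5
  π[c](S) → 5
  U → 3
  T → 5
  (U ⋈[b=f] T) → 2
  ρ[c/f]((U ⋈[b=f] T)) → 2
  π[c](ρ[c/f]((U ⋈[b=f] T))) → 2
  (π[c](S) ∪ π[c](ρ[c/f]((U ⋈[b=f] T)))) → 7

== RESULT ==
c
2
3
3
4
4
4
9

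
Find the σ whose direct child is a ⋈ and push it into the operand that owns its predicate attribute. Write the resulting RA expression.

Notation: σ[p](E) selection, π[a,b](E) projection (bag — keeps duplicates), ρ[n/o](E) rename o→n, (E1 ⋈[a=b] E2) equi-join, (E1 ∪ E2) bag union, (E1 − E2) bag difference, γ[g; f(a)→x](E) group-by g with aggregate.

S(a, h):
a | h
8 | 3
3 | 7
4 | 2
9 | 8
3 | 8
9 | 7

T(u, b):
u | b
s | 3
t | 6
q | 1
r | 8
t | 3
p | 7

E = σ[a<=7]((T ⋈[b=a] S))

σ filters on a, owned by the right side.
E' = (T ⋈[b=a] σ[a<=7](S))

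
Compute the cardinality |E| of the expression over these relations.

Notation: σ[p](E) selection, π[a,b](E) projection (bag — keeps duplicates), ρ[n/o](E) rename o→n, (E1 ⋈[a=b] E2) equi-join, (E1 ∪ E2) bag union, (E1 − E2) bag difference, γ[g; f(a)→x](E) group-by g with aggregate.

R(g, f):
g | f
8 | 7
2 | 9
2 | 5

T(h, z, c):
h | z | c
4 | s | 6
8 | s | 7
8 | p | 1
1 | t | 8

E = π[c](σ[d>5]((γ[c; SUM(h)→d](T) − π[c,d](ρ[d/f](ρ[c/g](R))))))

Row counts bottom-up:
  T → 4
  γ[c; SUM(h)→d](T) → 4
  R → 3
  ρ[c/g](R) → 3
  ρ[d/f](ρ[c/g](R)) → 3
  π[c,d](ρ[d/f](ρ[c/g](R))) → 3
  (γ[c; SUM(h)→d](T) − π[c,d](ρ[d/f](ρ[c/g](R)))) → 4
  σ[d>5]((γ[c; SUM(h)→d](T) − π[c,d](ρ[d/f](ρ[c/g](R))))) → 2
  π[c](σ[d>5]((γ[c; SUM(h)→d](T) − π[c,d](ρ[d/f](ρ[c/g](R)))))) → 2

|E| = 2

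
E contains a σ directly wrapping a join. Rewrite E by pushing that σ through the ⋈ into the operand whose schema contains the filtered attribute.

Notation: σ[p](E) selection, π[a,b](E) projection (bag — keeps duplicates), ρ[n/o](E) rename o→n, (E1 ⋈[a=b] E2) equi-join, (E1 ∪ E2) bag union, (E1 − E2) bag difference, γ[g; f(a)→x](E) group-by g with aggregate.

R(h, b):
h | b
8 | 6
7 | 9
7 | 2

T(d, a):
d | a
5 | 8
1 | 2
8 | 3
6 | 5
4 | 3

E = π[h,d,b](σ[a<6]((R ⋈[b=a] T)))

σ filters on a, owned by the right side.
E' = π[h,d,b]((R ⋈[b=a] σ[a<6](T)))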